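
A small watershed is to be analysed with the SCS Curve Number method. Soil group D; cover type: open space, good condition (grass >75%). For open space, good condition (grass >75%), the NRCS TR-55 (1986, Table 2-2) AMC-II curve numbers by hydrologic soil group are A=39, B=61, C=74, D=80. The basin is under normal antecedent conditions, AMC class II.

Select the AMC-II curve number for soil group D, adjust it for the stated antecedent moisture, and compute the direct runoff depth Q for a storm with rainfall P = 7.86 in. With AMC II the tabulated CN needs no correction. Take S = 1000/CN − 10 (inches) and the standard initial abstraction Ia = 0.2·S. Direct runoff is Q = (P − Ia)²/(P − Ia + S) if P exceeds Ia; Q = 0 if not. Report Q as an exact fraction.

Q = 67712/12325 in ≈ 5.494 in

NRCS table: open space, good condition (grass >75%), soil group D → CN(II) = 80
Average conditions: CN = 80 (no AMC adjustment).
Max retention: S = 1000/80 − 10 = 5/2 in (≈ 2.500 in)
Ia = 0.2S: 0.2·2.500 = 0.500 in (exactly 1/2)
P − Ia = 7.860 − 0.500 = 184/25 ≈ 7.360 in (> 0, runoff occurs)
Runoff Q = (P−Ia)²/(P−Ia+S) = (7.360)²/(7.360+2.500) = 67712/12325 ≈ 5.494 in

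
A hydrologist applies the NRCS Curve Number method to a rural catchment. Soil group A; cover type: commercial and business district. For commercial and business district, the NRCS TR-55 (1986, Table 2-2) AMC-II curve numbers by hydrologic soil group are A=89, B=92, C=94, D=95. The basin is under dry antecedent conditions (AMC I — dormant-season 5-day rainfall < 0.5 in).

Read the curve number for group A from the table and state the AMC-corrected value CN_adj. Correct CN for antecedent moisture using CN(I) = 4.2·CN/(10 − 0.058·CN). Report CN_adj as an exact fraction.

CN_adj = 186900/2419 ≈ 77.263

NRCS table: commercial and business district, soil group A → CN(II) = 89
Adjust CN=89 to AMC I: 4.2·89/(10 − 0.058·89) → (1869/5) ÷ (2419/500) = 186900/2419 ≈ 77.263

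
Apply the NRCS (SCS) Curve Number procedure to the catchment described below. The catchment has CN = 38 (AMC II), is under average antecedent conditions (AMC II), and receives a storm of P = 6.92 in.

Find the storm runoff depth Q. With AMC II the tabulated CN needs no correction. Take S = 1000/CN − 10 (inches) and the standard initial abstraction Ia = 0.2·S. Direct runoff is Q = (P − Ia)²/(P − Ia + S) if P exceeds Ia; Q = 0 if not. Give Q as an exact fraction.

Q = 3017169/4506325 in ≈ 0.670 in

AMC II — tabulated CN = 38 applies directly.
Retention S: 1000/CN − 10 with CN=38.000 → S = 310/19 ≈ 16.316 in
Initial abstraction Ia = S/5 = (310/19)/5 = 62/19 ≈ 3.263 in
Since P=6.920 > Ia=3.263: effective rainfall P−Ia = 1737/475 in
Q: (1737/475)² ÷ (9487/475) = 3017169/4506325 in (≈ 0.670 in)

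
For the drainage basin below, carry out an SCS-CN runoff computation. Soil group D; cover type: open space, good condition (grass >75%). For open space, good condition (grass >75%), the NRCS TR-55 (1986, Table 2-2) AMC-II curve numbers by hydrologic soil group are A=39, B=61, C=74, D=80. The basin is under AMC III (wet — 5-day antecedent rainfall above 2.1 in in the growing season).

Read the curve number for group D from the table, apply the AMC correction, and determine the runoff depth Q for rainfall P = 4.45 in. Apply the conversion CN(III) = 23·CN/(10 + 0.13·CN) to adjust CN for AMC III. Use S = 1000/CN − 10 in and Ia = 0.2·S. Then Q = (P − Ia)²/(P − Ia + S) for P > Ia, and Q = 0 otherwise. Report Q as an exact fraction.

Q = 3790809/1125620 in ≈ 3.368 in

NRCS table: open space, good condition (grass >75%), soil group D → CN(II) = 80
Wet (AMC III): CN(III) = 23·80/(10 + 0.13·80) = 1840/(102/5) = 4600/51 ≈ 90.196
S = 1000/(4600/51) − 10 = 25/23 in ≈ 1.087 in
Initial abstraction Ia = S/5 = (25/23)/5 = 5/23 ≈ 0.217 in
Excess rainfall: 4.450 − 0.217 = 4.233 in; P > Ia so Q > 0
Runoff Q = (P−Ia)²/(P−Ia+S) = (4.233)²/(4.233+1.087) = 3790809/1125620 ≈ 3.368 in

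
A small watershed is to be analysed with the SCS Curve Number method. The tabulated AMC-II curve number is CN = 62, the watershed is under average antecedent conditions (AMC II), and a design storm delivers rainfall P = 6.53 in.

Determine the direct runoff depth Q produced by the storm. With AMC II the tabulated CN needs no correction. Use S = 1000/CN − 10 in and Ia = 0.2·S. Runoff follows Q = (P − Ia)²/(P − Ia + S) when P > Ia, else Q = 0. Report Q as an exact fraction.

AMC II — tabulated CN = 62 applies directly.
Retention S: 1000/CN − 10 with CN=62.000 → S = 190/31 ≈ 6.129 in
Ia = 0.2S: 0.2·6.129 = 1.226 in (exactly 38/31)
P − Ia = 6.530 − 1.226 = 16443/3100 ≈ 5.304 in (> 0, runoff occurs)
Q = (16443/3100)²/((16443/3100) + 190/31) = (270372249/9610000)/(35443/3100) = 270372249/109873300 in ≈ 2.461 in

Q = 270372249/109873300 in ≈ 2.461 in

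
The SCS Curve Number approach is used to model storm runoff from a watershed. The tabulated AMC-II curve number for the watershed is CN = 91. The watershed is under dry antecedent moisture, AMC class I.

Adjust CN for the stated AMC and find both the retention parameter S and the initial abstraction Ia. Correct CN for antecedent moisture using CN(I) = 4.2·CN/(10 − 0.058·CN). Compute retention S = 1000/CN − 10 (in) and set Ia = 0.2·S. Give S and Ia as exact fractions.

Dry (AMC I): CN(I) = 4.2·91/(10 − 0.058·91) = (1911/5)/(2361/500) = 63700/787 ≈ 80.940
S = 1000/(63700/787) − 10 = 1500/637 in ≈ 2.355 in
Ia = 0.2S: 0.2·2.355 = 0.471 in (exactly 300/637)

S = 1500/637 in ≈ 2.355 in; Ia = 300/637 in ≈ 0.471 in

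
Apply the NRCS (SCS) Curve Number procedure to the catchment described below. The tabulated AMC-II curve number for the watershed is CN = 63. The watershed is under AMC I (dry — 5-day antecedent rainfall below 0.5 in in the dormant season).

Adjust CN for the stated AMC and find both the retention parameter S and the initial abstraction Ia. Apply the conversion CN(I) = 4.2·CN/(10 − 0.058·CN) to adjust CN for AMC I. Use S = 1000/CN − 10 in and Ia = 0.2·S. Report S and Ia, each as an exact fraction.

Dry (AMC I): CN(I) = 4.2·63/(10 − 0.058·63) = (1323/5)/(3173/500) = 132300/3173 ≈ 41.696
Max retention: S = 1000/(132300/3173) − 10 = 18500/1323 in (≈ 13.983 in)
Initial abstraction Ia = S/5 = (18500/1323)/5 = 3700/1323 ≈ 2.797 in

S = 18500/1323 in ≈ 13.983 in; Ia = 3700/1323 in ≈ 2.797 in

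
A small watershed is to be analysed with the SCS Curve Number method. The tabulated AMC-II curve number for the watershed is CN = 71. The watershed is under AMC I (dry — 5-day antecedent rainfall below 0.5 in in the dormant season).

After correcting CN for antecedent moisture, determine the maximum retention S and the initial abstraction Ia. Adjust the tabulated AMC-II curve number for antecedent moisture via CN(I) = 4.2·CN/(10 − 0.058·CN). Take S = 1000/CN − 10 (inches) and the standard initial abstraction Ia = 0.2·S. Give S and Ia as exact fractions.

CN(I) from CN(II)=71: (4.2·71)/(10 − 0.058·71) = 149100/2941 ≈ 50.697
S = 1000/(149100/2941) − 10 = 14500/1491 in ≈ 9.725 in
Initial abstraction Ia = S/5 = (14500/1491)/5 = 2900/1491 ≈ 1.945 in

S = 14500/1491 in ≈ 9.725 in; Ia = 2900/1491 in ≈ 1.945 in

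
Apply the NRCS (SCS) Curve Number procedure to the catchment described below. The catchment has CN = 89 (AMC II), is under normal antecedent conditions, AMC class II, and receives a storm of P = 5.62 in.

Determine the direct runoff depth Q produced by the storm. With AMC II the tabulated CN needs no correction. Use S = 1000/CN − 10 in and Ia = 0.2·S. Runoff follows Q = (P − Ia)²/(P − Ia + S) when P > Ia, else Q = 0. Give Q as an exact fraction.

CN(II) = 89; AMC II needs no correction.
S = 1000/89 − 10 = 110/89 in ≈ 1.236 in
Initial abstraction Ia = S/5 = (110/89)/5 = 22/89 ≈ 0.247 in
P − Ia = 5.620 − 0.247 = 23909/4450 ≈ 5.373 in (> 0, runoff occurs)
Q = (23909/4450)²/((23909/4450) + 110/89) = (571640281/19802500)/(29409/4450) = 571640281/130870050 in ≈ 4.368 in

Q = 571640281/130870050 in ≈ 4.368 in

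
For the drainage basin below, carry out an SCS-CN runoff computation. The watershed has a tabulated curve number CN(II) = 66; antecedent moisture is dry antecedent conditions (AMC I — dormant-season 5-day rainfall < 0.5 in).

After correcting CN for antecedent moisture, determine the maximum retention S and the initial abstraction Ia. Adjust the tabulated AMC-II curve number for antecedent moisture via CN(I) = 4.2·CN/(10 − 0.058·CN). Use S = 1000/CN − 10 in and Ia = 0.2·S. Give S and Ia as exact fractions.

S = 8500/693 in ≈ 12.266 in; Ia = 1700/693 in ≈ 2.453 in

Adjust CN=66 to AMC I: 4.2·66/(10 − 0.058·66) → (1386/5) ÷ (1543/250) = 69300/1543 ≈ 44.913
S = 1000/(69300/1543) − 10 = 8500/693 in ≈ 12.266 in
Initial abstraction Ia = S/5 = (8500/693)/5 = 1700/693 ≈ 2.453 in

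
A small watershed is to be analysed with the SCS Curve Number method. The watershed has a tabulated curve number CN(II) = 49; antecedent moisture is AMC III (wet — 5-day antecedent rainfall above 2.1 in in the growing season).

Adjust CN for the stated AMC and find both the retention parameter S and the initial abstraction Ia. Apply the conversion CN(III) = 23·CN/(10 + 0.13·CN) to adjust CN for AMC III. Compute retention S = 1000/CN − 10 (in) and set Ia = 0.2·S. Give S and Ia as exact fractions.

S = 5100/1127 in ≈ 4.525 in; Ia = 1020/1127 in ≈ 0.905 in

Wet (AMC III): CN(III) = 23·49/(10 + 0.13·49) = 1127/(1637/100) = 112700/1637 ≈ 68.845
Retention S: 1000/CN − 10 with CN=68.845 → S = 5100/1127 ≈ 4.525 in
Ia = 0.2·(5100/1127) = 1020/1127 in ≈ 0.905 in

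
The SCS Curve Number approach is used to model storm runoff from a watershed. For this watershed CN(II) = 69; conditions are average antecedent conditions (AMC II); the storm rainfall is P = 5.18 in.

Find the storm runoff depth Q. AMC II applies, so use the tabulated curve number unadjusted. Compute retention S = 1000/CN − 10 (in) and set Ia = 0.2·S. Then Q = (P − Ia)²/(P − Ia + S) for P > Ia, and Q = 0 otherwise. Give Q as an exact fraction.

Q = 218182441/104434950 in ≈ 2.089 in

Average conditions: CN = 69 (no AMC adjustment).
Max retention: S = 1000/69 − 10 = 310/69 in (≈ 4.493 in)
Ia = 0.2·(310/69) = 62/69 in ≈ 0.899 in
Since P=5.180 > Ia=0.899: effective rainfall P−Ia = 14771/3450 in
Q: (14771/3450)² ÷ (30271/3450) = 218182441/104434950 in (≈ 2.089 in)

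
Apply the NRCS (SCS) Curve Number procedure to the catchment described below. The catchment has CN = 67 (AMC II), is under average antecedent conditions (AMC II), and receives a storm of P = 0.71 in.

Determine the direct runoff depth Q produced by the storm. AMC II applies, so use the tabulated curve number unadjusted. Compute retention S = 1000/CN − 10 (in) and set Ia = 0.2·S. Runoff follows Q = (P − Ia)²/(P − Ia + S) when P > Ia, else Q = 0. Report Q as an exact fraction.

Average conditions: CN = 67 (no AMC adjustment).
Max retention: S = 1000/67 − 10 = 330/67 in (≈ 4.925 in)
Initial abstraction Ia = S/5 = (330/67)/5 = 66/67 ≈ 0.985 in
P = 0.710 ≤ Ia = 0.985 in: entire storm abstracted, Q = 0.

Q = 0 in ≈ 0.000 in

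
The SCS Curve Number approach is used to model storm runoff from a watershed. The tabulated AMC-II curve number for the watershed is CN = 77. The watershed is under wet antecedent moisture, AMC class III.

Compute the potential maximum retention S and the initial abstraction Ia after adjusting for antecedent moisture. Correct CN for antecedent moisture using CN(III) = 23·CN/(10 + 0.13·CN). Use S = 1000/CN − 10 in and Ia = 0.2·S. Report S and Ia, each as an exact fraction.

CN(III) from CN(II)=77: (23·77)/(10 + 0.13·77) = 7700/87 ≈ 88.506
Max retention: S = 1000/(7700/87) − 10 = 100/77 in (≈ 1.299 in)
Ia = 0.2S: 0.2·1.299 = 0.260 in (exactly 20/77)

S = 100/77 in ≈ 1.299 in; Ia = 20/77 in ≈ 0.260 in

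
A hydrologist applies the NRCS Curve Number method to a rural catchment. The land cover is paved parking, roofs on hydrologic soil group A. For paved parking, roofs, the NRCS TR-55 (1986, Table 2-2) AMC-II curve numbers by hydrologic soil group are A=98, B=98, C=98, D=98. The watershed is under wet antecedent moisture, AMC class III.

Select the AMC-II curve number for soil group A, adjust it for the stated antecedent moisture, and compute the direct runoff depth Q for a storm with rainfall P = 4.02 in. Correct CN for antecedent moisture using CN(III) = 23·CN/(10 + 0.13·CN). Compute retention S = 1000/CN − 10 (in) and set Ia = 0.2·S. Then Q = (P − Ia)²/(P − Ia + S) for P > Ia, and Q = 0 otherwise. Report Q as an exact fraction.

Q = 50862427729/12990196450 in ≈ 3.915 in

NRCS table: paved parking, roofs, soil group A → CN(II) = 98
Wet (AMC III): CN(III) = 23·98/(10 + 0.13·98) = 2254/(1137/50) = 112700/1137 ≈ 99.120
S = 1000/(112700/1137) − 10 = 100/1127 in ≈ 0.089 in
Ia = 0.2S: 0.2·0.089 = 0.018 in (exactly 20/1127)
P − Ia = 4.020 − 0.018 = 225527/56350 ≈ 4.002 in (> 0, runoff occurs)
Q = (225527/56350)²/((225527/56350) + 100/1127) = (50862427729/3175322500)/(230527/56350) = 50862427729/12990196450 in ≈ 3.915 in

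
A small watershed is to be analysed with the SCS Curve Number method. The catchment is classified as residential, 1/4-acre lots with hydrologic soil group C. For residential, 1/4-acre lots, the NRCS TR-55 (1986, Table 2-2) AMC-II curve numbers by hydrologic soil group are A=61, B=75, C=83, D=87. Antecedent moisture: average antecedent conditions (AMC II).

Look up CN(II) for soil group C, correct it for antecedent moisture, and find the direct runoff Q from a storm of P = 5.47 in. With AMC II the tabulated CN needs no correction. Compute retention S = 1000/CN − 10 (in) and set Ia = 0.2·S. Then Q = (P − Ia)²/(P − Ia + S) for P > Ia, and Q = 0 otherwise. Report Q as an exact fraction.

Q = 1764084001/489708300 in ≈ 3.602 in

NRCS table: residential, 1/4-acre lots, soil group C → CN(II) = 83
Average conditions: CN = 83 (no AMC adjustment).
Retention S: 1000/CN − 10 with CN=83.000 → S = 170/83 ≈ 2.048 in
Ia = 0.2S: 0.2·2.048 = 0.410 in (exactly 34/83)
Excess rainfall: 5.470 − 0.410 = 5.060 in; P > Ia so Q > 0
Q: (42001/8300)² ÷ (59001/8300) = 1764084001/489708300 in (≈ 3.602 in)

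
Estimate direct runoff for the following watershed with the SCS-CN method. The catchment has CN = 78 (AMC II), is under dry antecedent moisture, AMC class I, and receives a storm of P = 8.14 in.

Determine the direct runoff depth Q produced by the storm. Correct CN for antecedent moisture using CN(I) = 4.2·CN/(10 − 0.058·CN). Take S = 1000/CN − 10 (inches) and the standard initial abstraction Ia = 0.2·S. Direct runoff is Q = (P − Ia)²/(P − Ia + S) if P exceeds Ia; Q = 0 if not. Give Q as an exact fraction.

Q = 640241809/187264350 in ≈ 3.419 in

Adjust CN=78 to AMC I: 4.2·78/(10 − 0.058·78) → (1638/5) ÷ (1369/250) = 81900/1369 ≈ 59.825
Retention S: 1000/CN − 10 with CN=59.825 → S = 5500/819 ≈ 6.716 in
Ia = 0.2S: 0.2·6.716 = 1.343 in (exactly 1100/819)
Excess rainfall: 8.140 − 1.343 = 6.797 in; P > Ia so Q > 0
Q: (278333/40950)² ÷ (553333/40950) = 640241809/187264350 in (≈ 3.419 in)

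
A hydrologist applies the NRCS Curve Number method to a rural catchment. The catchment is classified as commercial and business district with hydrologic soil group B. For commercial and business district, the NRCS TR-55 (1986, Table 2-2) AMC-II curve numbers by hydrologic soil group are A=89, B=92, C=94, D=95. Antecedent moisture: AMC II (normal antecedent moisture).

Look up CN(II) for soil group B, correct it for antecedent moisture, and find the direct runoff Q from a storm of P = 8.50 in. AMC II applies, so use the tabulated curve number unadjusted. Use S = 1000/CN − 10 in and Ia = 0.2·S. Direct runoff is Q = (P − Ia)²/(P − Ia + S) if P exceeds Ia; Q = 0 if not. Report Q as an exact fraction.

Q = 146689/19458 in ≈ 7.539 in

NRCS table: commercial and business district, soil group B → CN(II) = 92
Average conditions: CN = 92 (no AMC adjustment).
Retention S: 1000/CN − 10 with CN=92.000 → S = 20/23 ≈ 0.870 in
Ia = 0.2S: 0.2·0.870 = 0.174 in (exactly 4/23)
Excess rainfall: 8.500 − 0.174 = 8.326 in; P > Ia so Q > 0
Runoff Q = (P−Ia)²/(P−Ia+S) = (8.326)²/(8.326+0.870) = 146689/19458 ≈ 7.539 in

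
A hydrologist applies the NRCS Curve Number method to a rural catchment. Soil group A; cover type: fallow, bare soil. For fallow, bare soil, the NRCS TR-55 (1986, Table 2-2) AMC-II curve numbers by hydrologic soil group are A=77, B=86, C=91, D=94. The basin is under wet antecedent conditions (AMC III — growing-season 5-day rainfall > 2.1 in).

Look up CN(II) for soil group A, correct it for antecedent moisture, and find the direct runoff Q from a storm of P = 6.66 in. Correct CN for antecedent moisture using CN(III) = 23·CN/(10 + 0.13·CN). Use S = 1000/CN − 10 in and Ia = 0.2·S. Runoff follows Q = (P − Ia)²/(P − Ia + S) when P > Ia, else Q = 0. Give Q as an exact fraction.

Q = 607178881/114117850 in ≈ 5.321 in

NRCS table: fallow, bare soil, soil group A → CN(II) = 77
Wet (AMC III): CN(III) = 23·77/(10 + 0.13·77) = 1771/(2001/100) = 7700/87 ≈ 88.506
Max retention: S = 1000/(7700/87) − 10 = 100/77 in (≈ 1.299 in)
Ia = 0.2S: 0.2·1.299 = 0.260 in (exactly 20/77)
Excess rainfall: 6.660 − 0.260 = 6.400 in; P > Ia so Q > 0
Q: (24641/3850)² ÷ (29641/3850) = 607178881/114117850 in (≈ 5.321 in)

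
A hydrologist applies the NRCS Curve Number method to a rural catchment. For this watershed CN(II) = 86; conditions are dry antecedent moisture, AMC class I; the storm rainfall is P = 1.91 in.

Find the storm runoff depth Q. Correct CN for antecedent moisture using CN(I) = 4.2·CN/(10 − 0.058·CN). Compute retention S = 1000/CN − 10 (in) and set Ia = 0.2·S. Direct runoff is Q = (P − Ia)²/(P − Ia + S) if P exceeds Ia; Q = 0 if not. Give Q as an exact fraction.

Q = 214300321/833843100 in ≈ 0.257 in

Dry (AMC I): CN(I) = 4.2·86/(10 − 0.058·86) = (1806/5)/(1253/250) = 12900/179 ≈ 72.067
Max retention: S = 1000/(12900/179) − 10 = 500/129 in (≈ 3.876 in)
Initial abstraction Ia = S/5 = (500/129)/5 = 100/129 ≈ 0.775 in
Since P=1.910 > Ia=0.775: effective rainfall P−Ia = 14639/12900 in
Q = (14639/12900)²/((14639/12900) + 500/129) = (214300321/166410000)/(64639/12900) = 214300321/833843100 in ≈ 0.257 in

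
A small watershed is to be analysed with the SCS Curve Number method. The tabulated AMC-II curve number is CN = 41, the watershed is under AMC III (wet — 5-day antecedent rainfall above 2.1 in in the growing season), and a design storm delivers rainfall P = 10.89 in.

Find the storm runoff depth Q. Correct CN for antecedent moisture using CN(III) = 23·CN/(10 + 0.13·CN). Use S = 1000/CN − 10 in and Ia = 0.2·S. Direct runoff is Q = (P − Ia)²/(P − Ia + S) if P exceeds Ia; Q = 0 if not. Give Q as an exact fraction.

CN(III) from CN(II)=41: (23·41)/(10 + 0.13·41) = 94300/1533 ≈ 61.513
Max retention: S = 1000/(94300/1533) − 10 = 5900/943 in (≈ 6.257 in)
Ia = 0.2S: 0.2·6.257 = 1.251 in (exactly 1180/943)
P − Ia = 10.890 − 1.251 = 908927/94300 ≈ 9.639 in (> 0, runoff occurs)
Runoff Q = (P−Ia)²/(P−Ia+S) = (9.639)²/(9.639+6.257) = 826148291329/141348816100 ≈ 5.845 in

Q = 826148291329/141348816100 in ≈ 5.845 in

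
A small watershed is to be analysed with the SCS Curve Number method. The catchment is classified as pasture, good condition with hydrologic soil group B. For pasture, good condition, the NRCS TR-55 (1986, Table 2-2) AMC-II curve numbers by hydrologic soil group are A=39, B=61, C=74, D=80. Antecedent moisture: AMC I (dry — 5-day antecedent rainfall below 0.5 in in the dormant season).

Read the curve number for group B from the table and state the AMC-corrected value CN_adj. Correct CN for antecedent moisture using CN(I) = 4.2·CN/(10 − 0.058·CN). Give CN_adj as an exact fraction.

CN_adj = 42700/1077 ≈ 39.647

NRCS table: pasture, good condition, soil group B → CN(II) = 61
Dry (AMC I): CN(I) = 4.2·61/(10 − 0.058·61) = (1281/5)/(3231/500) = 42700/1077 ≈ 39.647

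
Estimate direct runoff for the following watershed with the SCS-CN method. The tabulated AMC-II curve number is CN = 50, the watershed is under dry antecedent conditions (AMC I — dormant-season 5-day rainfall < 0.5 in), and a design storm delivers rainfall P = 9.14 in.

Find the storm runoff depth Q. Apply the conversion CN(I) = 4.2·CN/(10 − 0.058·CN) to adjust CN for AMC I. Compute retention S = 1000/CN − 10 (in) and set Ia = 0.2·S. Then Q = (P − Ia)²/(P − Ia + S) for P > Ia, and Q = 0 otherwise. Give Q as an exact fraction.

CN(I) from CN(II)=50: (4.2·50)/(10 − 0.058·50) = 2100/71 ≈ 29.577
Retention S: 1000/CN − 10 with CN=29.577 → S = 500/21 ≈ 23.810 in
Initial abstraction Ia = S/5 = (500/21)/5 = 100/21 ≈ 4.762 in
Since P=9.140 > Ia=4.762: effective rainfall P−Ia = 4597/1050 in
Q = (4597/1050)²/((4597/1050) + 500/21) = (21132409/1102500)/(29597/1050) = 21132409/31076850 in ≈ 0.680 in

Q = 21132409/31076850 in ≈ 0.680 in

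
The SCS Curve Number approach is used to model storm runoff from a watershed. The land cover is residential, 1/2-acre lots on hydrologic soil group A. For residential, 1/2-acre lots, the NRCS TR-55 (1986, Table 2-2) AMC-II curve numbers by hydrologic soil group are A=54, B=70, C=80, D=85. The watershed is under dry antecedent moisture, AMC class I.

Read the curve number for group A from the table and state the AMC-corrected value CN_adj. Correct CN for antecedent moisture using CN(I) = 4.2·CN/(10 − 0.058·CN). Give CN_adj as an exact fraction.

NRCS table: residential, 1/2-acre lots, soil group A → CN(II) = 54
CN(I) from CN(II)=54: (4.2·54)/(10 − 0.058·54) = 56700/1717 ≈ 33.023

CN_adj = 56700/1717 ≈ 33.023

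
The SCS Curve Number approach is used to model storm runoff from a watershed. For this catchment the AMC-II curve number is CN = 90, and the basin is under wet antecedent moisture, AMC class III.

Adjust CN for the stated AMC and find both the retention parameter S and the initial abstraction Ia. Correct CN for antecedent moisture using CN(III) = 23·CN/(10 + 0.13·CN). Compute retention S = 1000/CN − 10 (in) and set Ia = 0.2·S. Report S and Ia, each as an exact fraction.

Wet (AMC III): CN(III) = 23·90/(10 + 0.13·90) = 2070/(217/10) = 20700/217 ≈ 95.392
Retention S: 1000/CN − 10 with CN=95.392 → S = 100/207 ≈ 0.483 in
Ia = 0.2S: 0.2·0.483 = 0.097 in (exactly 20/207)

S = 100/207 in ≈ 0.483 in; Ia = 20/207 in ≈ 0.097 in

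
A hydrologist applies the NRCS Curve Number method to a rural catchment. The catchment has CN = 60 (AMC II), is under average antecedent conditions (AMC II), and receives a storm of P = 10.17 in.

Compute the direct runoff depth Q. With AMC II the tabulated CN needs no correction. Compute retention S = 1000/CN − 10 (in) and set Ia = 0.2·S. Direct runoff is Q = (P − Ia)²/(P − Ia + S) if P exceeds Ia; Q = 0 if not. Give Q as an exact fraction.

CN(II) = 60; AMC II needs no correction.
Max retention: S = 1000/60 − 10 = 20/3 in (≈ 6.667 in)
Ia = 0.2S: 0.2·6.667 = 1.333 in (exactly 4/3)
Since P=10.170 > Ia=1.333: effective rainfall P−Ia = 2651/300 in
Q = (2651/300)²/((2651/300) + 20/3) = (7027801/90000)/(4651/300) = 7027801/1395300 in ≈ 5.037 in

Q = 7027801/1395300 in ≈ 5.037 in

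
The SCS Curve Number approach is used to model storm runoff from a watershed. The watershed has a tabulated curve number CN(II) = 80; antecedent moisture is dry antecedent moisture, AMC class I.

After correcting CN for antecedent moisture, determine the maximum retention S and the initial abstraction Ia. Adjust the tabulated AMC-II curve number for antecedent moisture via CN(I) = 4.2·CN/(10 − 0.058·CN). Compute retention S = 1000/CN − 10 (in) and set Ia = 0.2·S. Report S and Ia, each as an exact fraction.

S = 125/21 in ≈ 5.952 in; Ia = 25/21 in ≈ 1.190 in

Adjust CN=80 to AMC I: 4.2·80/(10 − 0.058·80) → 336 ÷ (134/25) = 4200/67 ≈ 62.687
Max retention: S = 1000/(4200/67) − 10 = 125/21 in (≈ 5.952 in)
Ia = 0.2·(125/21) = 25/21 in ≈ 1.190 in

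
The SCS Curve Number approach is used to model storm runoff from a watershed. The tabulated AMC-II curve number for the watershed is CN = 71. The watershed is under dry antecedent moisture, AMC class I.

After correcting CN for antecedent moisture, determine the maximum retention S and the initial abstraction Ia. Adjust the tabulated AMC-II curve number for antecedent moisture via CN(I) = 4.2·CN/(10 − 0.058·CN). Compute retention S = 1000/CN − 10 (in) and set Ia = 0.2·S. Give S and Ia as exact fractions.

CN(I) from CN(II)=71: (4.2·71)/(10 − 0.058·71) = 149100/2941 ≈ 50.697
Max retention: S = 1000/(149100/2941) − 10 = 14500/1491 in (≈ 9.725 in)
Ia = 0.2S: 0.2·9.725 = 1.945 in (exactly 2900/1491)

S = 14500/1491 in ≈ 9.725 in; Ia = 2900/1491 in ≈ 1.945 in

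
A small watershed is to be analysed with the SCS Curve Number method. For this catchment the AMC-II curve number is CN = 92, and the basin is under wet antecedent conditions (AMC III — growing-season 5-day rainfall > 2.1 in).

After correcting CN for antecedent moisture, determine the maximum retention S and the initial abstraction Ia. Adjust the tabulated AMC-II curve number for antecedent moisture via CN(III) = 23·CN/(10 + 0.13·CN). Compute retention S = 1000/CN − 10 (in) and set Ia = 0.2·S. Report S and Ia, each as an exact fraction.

S = 200/529 in ≈ 0.378 in; Ia = 40/529 in ≈ 0.076 in

Wet (AMC III): CN(III) = 23·92/(10 + 0.13·92) = 2116/(549/25) = 52900/549 ≈ 96.357
Retention S: 1000/CN − 10 with CN=96.357 → S = 200/529 ≈ 0.378 in
Ia = 0.2S: 0.2·0.378 = 0.076 in (exactly 40/529)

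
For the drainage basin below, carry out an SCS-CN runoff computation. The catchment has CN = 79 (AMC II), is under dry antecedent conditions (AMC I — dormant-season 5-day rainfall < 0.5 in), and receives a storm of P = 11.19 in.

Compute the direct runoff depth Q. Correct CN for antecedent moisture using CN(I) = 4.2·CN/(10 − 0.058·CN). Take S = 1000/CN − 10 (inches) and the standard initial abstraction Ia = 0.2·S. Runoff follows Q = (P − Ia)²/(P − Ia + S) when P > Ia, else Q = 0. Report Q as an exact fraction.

Q = 6146716801/1014367900 in ≈ 6.060 in

Dry (AMC I): CN(I) = 4.2·79/(10 − 0.058·79) = (1659/5)/(2709/500) = 7900/129 ≈ 61.240
S = 1000/(7900/129) − 10 = 500/79 in ≈ 6.329 in
Ia = 0.2·(500/79) = 100/79 in ≈ 1.266 in
Since P=11.190 > Ia=1.266: effective rainfall P−Ia = 78401/7900 in
Q = (78401/7900)²/((78401/7900) + 500/79) = (6146716801/62410000)/(128401/7900) = 6146716801/1014367900 in ≈ 6.060 in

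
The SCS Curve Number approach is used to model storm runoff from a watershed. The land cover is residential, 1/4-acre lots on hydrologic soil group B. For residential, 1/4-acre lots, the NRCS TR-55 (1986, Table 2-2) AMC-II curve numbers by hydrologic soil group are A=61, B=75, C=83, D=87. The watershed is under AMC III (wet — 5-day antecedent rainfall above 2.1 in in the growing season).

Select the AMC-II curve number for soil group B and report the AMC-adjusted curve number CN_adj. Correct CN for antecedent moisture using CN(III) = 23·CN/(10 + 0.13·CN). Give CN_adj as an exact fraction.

NRCS table: residential, 1/4-acre lots, soil group B → CN(II) = 75
Wet (AMC III): CN(III) = 23·75/(10 + 0.13·75) = 1725/(79/4) = 6900/79 ≈ 87.342

CN_adj = 6900/79 ≈ 87.342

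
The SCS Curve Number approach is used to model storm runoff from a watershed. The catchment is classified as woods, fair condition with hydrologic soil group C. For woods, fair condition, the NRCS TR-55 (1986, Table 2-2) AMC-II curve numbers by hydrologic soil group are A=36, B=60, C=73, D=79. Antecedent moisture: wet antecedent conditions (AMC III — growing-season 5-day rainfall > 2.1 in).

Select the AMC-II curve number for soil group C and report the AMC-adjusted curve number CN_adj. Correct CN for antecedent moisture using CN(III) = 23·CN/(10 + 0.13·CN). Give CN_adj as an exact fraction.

CN_adj = 167900/1949 ≈ 86.147

NRCS table: woods, fair condition, soil group C → CN(II) = 73
Adjust CN=73 to AMC III: 23·73/(10 + 0.13·73) → 1679 ÷ (1949/100) = 167900/1949 ≈ 86.147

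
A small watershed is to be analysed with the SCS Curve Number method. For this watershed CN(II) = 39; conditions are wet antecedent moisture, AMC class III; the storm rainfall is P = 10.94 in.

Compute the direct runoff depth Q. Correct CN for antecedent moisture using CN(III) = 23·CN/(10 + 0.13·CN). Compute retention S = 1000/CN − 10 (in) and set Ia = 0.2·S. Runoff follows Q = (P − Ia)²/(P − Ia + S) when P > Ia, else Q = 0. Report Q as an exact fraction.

Q = 184606856281/32949456150 in ≈ 5.603 in

CN(III) from CN(II)=39: (23·39)/(10 + 0.13·39) = 89700/1507 ≈ 59.522
Retention S: 1000/CN − 10 with CN=59.522 → S = 6100/897 ≈ 6.800 in
Initial abstraction Ia = S/5 = (6100/897)/5 = 1220/897 ≈ 1.360 in
Since P=10.940 > Ia=1.360: effective rainfall P−Ia = 429659/44850 in
Q = (429659/44850)²/((429659/44850) + 6100/897) = (184606856281/2011522500)/(734659/44850) = 184606856281/32949456150 in ≈ 5.603 in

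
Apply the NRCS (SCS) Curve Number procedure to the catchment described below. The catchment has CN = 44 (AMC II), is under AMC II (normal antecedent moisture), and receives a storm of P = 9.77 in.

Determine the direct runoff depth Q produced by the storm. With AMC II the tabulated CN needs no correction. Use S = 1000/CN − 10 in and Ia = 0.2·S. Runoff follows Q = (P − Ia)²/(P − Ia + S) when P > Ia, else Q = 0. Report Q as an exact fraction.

Q = 63154809/24141700 in ≈ 2.616 in

Average conditions: CN = 44 (no AMC adjustment).
S = 1000/44 − 10 = 140/11 in ≈ 12.727 in
Ia = 0.2·(140/11) = 28/11 in ≈ 2.545 in
Excess rainfall: 9.770 − 2.545 = 7.225 in; P > Ia so Q > 0
Q = (7947/1100)²/((7947/1100) + 140/11) = (63154809/1210000)/(21947/1100) = 63154809/24141700 in ≈ 2.616 in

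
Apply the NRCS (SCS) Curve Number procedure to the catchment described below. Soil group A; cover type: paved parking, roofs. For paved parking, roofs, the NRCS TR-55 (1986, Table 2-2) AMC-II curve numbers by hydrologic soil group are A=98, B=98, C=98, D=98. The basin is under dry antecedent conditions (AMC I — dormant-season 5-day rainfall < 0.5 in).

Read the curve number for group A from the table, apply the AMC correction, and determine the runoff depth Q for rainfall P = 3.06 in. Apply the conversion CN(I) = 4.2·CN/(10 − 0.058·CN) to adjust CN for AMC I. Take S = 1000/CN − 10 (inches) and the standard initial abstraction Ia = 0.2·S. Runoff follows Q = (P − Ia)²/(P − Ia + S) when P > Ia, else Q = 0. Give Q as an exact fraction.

Q = 23237038969/9129133650 in ≈ 2.545 in

NRCS table: paved parking, roofs, soil group A → CN(II) = 98
Adjust CN=98 to AMC I: 4.2·98/(10 − 0.058·98) → (2058/5) ÷ (1079/250) = 102900/1079 ≈ 95.366
S = 1000/(102900/1079) − 10 = 500/1029 in ≈ 0.486 in
Ia = 0.2S: 0.2·0.486 = 0.097 in (exactly 100/1029)
Excess rainfall: 3.060 − 0.097 = 2.963 in; P > Ia so Q > 0
Runoff Q = (P−Ia)²/(P−Ia+S) = (2.963)²/(2.963+0.486) = 23237038969/9129133650 ≈ 2.545 in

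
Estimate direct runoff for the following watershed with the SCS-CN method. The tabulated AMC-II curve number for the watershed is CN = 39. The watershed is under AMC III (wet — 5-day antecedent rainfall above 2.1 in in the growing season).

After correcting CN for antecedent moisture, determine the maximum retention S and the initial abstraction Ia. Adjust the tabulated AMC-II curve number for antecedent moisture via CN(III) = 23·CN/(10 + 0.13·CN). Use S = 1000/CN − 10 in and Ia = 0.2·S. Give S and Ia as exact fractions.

S = 6100/897 in ≈ 6.800 in; Ia = 1220/897 in ≈ 1.360 in

Adjust CN=39 to AMC III: 23·39/(10 + 0.13·39) → 897 ÷ (1507/100) = 89700/1507 ≈ 59.522
Max retention: S = 1000/(89700/1507) − 10 = 6100/897 in (≈ 6.800 in)
Initial abstraction Ia = S/5 = (6100/897)/5 = 1220/897 ≈ 1.360 in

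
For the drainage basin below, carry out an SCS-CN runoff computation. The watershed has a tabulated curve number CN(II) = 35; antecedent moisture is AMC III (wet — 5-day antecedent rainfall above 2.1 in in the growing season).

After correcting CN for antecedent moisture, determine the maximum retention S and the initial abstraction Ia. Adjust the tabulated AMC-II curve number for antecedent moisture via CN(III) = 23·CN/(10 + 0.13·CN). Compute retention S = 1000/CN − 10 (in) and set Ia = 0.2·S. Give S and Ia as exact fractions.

S = 1300/161 in ≈ 8.075 in; Ia = 260/161 in ≈ 1.615 in

CN(III) from CN(II)=35: (23·35)/(10 + 0.13·35) = 16100/291 ≈ 55.326
S = 1000/(16100/291) − 10 = 1300/161 in ≈ 8.075 in
Ia = 0.2·(1300/161) = 260/161 in ≈ 1.615 in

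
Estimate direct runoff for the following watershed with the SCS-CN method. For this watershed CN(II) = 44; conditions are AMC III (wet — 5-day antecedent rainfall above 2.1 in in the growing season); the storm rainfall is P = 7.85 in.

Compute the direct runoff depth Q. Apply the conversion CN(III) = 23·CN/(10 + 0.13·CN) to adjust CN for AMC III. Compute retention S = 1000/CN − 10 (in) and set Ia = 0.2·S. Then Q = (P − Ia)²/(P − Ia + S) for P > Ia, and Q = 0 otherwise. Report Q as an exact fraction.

Q = 1164242641/314332260 in ≈ 3.704 in

Adjust CN=44 to AMC III: 23·44/(10 + 0.13·44) → 1012 ÷ (393/25) = 25300/393 ≈ 64.377
Max retention: S = 1000/(25300/393) − 10 = 1400/253 in (≈ 5.534 in)
Ia = 0.2S: 0.2·5.534 = 1.107 in (exactly 280/253)
Excess rainfall: 7.850 − 1.107 = 6.743 in; P > Ia so Q > 0
Runoff Q = (P−Ia)²/(P−Ia+S) = (6.743)²/(6.743+5.534) = 1164242641/314332260 ≈ 3.704 in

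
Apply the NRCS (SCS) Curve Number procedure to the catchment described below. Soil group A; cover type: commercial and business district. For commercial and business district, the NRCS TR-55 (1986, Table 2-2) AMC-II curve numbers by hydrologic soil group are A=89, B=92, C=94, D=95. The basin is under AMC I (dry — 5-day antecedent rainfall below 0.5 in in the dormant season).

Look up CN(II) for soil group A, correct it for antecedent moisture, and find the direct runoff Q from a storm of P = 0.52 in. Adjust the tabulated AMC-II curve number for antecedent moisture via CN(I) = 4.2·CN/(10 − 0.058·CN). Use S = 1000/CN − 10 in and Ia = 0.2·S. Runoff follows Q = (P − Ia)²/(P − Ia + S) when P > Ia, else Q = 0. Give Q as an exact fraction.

NRCS table: commercial and business district, soil group A → CN(II) = 89
CN(I) from CN(II)=89: (4.2·89)/(10 − 0.058·89) = 186900/2419 ≈ 77.263
Max retention: S = 1000/(186900/2419) − 10 = 5500/1869 in (≈ 2.943 in)
Ia = 0.2S: 0.2·2.943 = 0.589 in (exactly 1100/1869)
P = 0.520 ≤ Ia = 0.589 in: entire storm abstracted, Q = 0.

Q = 0 in ≈ 0.000 in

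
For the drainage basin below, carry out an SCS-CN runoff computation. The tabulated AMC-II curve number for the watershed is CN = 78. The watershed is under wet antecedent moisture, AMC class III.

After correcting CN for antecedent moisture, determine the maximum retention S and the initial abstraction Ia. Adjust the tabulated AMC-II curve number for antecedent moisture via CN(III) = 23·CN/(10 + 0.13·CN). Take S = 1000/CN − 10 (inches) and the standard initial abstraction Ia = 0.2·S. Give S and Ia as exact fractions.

S = 1100/897 in ≈ 1.226 in; Ia = 220/897 in ≈ 0.245 in

Wet (AMC III): CN(III) = 23·78/(10 + 0.13·78) = 1794/(1007/50) = 89700/1007 ≈ 89.076
Max retention: S = 1000/(89700/1007) − 10 = 1100/897 in (≈ 1.226 in)
Ia = 0.2·(1100/897) = 220/897 in ≈ 0.245 in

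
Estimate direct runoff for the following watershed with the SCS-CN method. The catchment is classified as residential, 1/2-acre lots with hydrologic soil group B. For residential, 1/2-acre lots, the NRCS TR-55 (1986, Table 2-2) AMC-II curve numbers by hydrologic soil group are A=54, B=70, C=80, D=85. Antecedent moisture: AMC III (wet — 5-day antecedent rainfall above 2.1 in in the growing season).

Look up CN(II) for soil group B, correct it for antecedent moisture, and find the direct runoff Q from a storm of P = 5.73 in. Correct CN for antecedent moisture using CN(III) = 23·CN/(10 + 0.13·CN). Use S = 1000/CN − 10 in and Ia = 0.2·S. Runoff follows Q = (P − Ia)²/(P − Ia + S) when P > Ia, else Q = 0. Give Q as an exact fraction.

NRCS table: residential, 1/2-acre lots, soil group B → CN(II) = 70
CN(III) from CN(II)=70: (23·70)/(10 + 0.13·70) = 16100/191 ≈ 84.293
Retention S: 1000/CN − 10 with CN=84.293 → S = 300/161 ≈ 1.863 in
Ia = 0.2·(300/161) = 60/161 in ≈ 0.373 in
Since P=5.730 > Ia=0.373: effective rainfall P−Ia = 86253/16100 in
Q: (86253/16100)² ÷ (116253/16100) = 826620001/207963700 in (≈ 3.975 in)

Q = 826620001/207963700 in ≈ 3.975 in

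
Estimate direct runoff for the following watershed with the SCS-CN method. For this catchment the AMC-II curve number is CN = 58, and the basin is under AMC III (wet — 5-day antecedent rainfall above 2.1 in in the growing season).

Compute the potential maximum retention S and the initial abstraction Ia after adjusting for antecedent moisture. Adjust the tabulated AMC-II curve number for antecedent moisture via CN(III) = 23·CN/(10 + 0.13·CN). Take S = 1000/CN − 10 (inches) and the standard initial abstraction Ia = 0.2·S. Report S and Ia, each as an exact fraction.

S = 2100/667 in ≈ 3.148 in; Ia = 420/667 in ≈ 0.630 in

Wet (AMC III): CN(III) = 23·58/(10 + 0.13·58) = 1334/(877/50) = 66700/877 ≈ 76.055
Retention S: 1000/CN − 10 with CN=76.055 → S = 2100/667 ≈ 3.148 in
Ia = 0.2·(2100/667) = 420/667 in ≈ 0.630 in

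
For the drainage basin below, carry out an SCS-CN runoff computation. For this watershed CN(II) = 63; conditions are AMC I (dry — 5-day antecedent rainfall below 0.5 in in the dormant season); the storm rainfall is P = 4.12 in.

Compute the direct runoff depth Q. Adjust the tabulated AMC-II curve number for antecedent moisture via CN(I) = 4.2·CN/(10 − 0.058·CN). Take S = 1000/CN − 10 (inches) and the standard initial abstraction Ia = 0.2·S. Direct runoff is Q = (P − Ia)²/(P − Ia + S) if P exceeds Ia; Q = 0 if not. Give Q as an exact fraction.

Dry (AMC I): CN(I) = 4.2·63/(10 − 0.058·63) = (1323/5)/(3173/500) = 132300/3173 ≈ 41.696
Max retention: S = 1000/(132300/3173) − 10 = 18500/1323 in (≈ 13.983 in)
Ia = 0.2·(18500/1323) = 3700/1323 in ≈ 2.797 in
P − Ia = 4.120 − 2.797 = 43769/33075 ≈ 1.323 in (> 0, runoff occurs)
Q = (43769/33075)²/((43769/33075) + 18500/1323) = (1915725361/1093955625)/(506269/33075) = 1915725361/16744847175 in ≈ 0.114 in

Q = 1915725361/16744847175 in ≈ 0.114 in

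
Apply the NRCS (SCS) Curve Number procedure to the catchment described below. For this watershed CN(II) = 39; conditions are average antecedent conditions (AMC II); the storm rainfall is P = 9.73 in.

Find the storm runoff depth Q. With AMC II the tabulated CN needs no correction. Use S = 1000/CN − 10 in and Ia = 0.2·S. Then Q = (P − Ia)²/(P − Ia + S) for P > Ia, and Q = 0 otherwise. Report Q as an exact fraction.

Q = 662908009/338313300 in ≈ 1.959 in

AMC II — tabulated CN = 39 applies directly.
Max retention: S = 1000/39 − 10 = 610/39 in (≈ 15.641 in)
Ia = 0.2S: 0.2·15.641 = 3.128 in (exactly 122/39)
Since P=9.730 > Ia=3.128: effective rainfall P−Ia = 25747/3900 in
Q: (25747/3900)² ÷ (86747/3900) = 662908009/338313300 in (≈ 1.959 in)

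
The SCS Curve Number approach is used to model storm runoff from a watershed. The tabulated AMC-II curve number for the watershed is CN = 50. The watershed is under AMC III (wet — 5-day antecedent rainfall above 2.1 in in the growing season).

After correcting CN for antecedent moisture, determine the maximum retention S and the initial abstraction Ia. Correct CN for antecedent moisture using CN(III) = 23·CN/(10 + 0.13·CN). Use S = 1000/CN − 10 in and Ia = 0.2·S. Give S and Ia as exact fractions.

S = 100/23 in ≈ 4.348 in; Ia = 20/23 in ≈ 0.870 in

Wet (AMC III): CN(III) = 23·50/(10 + 0.13·50) = 1150/(33/2) = 2300/33 ≈ 69.697
S = 1000/(2300/33) − 10 = 100/23 in ≈ 4.348 in
Ia = 0.2·(100/23) = 20/23 in ≈ 0.870 in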